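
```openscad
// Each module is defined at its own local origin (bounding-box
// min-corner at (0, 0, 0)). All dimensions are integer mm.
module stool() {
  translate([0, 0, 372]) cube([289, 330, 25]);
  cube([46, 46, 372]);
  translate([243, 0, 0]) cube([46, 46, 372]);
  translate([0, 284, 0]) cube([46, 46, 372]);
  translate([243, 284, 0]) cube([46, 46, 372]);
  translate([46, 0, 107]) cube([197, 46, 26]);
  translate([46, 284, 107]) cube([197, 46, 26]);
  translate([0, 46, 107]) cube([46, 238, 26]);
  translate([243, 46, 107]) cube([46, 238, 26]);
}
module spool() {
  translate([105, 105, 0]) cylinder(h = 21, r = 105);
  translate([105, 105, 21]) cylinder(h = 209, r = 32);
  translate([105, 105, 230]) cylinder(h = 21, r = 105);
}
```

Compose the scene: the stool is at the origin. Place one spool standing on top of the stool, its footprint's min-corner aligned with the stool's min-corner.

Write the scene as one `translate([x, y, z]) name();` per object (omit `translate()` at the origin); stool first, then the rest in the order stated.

stool();
translate([0, 0, 397]) spool();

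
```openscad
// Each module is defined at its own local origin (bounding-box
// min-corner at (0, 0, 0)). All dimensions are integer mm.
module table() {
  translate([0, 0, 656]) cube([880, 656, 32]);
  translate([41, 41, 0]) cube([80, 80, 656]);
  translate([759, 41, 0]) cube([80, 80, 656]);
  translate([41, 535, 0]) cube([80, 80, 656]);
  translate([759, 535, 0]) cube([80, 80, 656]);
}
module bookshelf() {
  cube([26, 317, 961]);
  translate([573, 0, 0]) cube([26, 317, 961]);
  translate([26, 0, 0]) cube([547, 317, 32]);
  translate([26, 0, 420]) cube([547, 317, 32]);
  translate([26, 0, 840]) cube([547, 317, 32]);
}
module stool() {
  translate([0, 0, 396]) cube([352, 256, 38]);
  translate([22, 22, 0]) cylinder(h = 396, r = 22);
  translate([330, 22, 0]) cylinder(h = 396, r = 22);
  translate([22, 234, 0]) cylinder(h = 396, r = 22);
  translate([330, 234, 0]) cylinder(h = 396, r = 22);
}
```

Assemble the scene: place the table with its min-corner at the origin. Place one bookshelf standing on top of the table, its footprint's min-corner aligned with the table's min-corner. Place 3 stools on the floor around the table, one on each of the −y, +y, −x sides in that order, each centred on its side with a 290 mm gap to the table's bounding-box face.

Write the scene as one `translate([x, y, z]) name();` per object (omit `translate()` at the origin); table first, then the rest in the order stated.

table();
translate([0, 0, 688]) bookshelf();
translate([264, -546, 0]) stool();
translate([264, 946, 0]) stool();
translate([-642, 200, 0]) stool();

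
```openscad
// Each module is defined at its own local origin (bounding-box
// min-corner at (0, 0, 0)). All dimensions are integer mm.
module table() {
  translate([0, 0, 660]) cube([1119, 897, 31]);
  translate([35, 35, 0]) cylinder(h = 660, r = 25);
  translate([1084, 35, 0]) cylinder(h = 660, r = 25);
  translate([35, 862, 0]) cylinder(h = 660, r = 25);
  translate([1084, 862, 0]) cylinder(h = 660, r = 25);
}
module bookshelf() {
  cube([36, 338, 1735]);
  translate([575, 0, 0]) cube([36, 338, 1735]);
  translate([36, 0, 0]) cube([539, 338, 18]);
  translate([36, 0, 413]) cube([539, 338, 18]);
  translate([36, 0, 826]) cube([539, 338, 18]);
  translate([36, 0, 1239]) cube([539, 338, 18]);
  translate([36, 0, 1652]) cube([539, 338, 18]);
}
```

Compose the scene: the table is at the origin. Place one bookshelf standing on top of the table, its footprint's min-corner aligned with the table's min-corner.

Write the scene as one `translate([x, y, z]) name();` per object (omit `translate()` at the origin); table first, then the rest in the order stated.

table();
translate([0, 0, 691]) bookshelf();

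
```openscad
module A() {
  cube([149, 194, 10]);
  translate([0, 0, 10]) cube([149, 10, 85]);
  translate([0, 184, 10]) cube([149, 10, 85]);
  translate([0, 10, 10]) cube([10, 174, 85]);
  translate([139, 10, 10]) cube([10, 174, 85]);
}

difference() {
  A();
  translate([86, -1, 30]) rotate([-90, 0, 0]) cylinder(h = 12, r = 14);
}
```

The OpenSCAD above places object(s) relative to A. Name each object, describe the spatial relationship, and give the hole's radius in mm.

A is an open box. The open box has a circular hole through its front wall. The hole's radius is 14 mm.

The subtracted cylinder has r = 14 mm.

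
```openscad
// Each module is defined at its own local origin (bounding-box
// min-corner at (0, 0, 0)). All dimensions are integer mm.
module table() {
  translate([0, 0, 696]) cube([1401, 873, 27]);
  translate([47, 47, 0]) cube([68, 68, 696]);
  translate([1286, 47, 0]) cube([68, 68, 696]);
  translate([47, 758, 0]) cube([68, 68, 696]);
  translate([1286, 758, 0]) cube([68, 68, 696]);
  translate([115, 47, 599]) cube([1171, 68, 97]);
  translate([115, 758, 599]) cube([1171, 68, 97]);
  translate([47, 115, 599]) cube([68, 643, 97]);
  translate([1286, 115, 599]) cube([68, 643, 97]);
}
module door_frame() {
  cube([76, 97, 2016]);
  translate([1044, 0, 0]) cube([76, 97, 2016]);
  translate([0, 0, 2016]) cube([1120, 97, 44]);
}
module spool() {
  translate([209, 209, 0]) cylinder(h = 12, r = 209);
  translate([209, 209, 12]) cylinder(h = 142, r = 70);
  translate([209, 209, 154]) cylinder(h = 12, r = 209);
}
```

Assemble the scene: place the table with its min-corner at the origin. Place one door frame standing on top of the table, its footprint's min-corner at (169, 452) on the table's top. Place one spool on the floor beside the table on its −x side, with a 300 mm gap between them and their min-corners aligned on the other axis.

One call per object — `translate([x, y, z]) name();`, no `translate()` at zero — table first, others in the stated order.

table();
translate([169, 452, 723]) door_frame();
translate([-718, 0, 0]) spool();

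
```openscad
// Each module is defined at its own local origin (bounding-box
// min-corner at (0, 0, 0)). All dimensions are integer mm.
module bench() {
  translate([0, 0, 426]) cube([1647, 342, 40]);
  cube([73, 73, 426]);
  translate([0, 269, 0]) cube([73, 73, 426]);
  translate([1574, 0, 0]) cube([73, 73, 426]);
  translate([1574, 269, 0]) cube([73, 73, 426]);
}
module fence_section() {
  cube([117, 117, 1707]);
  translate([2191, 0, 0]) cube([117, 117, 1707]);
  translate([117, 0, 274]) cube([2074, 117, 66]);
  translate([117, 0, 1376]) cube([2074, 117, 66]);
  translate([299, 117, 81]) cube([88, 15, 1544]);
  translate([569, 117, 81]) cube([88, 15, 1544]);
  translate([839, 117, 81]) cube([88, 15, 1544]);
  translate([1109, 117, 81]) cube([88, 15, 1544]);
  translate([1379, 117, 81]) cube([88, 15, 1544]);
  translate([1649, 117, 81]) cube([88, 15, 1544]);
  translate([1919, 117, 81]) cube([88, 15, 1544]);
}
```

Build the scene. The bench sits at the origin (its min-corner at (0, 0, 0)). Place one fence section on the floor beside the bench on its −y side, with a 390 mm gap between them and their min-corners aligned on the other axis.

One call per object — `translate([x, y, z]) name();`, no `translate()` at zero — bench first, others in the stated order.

bench();
translate([0, -522, 0]) fence_section();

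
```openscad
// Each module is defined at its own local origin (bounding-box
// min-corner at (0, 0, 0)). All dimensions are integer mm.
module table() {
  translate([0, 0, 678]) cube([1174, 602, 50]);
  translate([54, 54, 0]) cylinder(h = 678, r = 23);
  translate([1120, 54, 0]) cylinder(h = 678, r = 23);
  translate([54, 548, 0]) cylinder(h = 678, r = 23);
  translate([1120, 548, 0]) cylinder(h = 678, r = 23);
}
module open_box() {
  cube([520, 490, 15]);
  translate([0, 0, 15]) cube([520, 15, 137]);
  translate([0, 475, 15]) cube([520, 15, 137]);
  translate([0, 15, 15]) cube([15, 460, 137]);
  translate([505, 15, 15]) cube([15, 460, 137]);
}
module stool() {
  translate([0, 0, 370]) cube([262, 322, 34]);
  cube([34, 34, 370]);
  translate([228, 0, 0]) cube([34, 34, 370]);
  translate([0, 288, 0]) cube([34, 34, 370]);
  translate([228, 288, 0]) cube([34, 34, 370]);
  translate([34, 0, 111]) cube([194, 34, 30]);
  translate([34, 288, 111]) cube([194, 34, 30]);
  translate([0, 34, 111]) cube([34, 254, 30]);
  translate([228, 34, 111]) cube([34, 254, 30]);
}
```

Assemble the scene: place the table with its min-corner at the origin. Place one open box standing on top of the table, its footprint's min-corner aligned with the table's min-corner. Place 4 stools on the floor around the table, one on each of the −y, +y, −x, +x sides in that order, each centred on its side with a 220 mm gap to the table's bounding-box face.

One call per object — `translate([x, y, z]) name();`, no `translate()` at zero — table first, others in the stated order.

table();
translate([0, 0, 728]) open_box();
translate([456, -542, 0]) stool();
translate([456, 822, 0]) stool();
translate([-482, 140, 0]) stool();
translate([1394, 140, 0]) stool();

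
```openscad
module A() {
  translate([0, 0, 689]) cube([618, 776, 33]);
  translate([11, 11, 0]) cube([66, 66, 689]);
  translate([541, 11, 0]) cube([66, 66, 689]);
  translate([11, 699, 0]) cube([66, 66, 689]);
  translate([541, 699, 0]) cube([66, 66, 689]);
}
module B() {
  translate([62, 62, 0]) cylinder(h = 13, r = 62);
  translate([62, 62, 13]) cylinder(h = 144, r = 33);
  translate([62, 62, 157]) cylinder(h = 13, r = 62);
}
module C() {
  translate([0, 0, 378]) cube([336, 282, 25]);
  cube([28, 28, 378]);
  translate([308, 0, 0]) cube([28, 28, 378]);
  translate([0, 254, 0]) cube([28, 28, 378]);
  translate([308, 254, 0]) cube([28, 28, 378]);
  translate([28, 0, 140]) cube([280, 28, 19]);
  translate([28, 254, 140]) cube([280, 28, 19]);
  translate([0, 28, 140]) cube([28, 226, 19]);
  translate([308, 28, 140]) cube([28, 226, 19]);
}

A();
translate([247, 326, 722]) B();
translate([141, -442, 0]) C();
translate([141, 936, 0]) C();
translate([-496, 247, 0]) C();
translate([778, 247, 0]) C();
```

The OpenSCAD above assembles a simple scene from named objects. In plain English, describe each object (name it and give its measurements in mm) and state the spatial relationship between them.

A is a rectangular dining table. The top is 618×776×33 mm with its upper surface at z = 722 mm. It stands on four 66×66 mm square legs, each inset 11 mm from the nearest pair of top edges, running from the floor to the underside of the top.

B is a spool: two coaxial disc flanges of radius 62 mm and thickness 13 mm, joined by a core cylinder of radius 33 mm and height 144 mm. The lower flange rests on z = 0 and the three cylinders share a vertical axis.

C is a four-legged stool. The seat is a 336×282×25 mm slab whose top surface is at z = 403 mm; four square legs, each 28×28 mm in cross-section, run from the floor (z = 0) to the underside of the seat, each flush with a corner of the seat. Four stretchers, 28 mm wide and 19 mm tall, connect adjacent legs with their undersides at z = 140 mm, each running between the inner faces of the legs it joins and aligned with the legs' outer faces on the other axis.

The spool is on top of the table, centred. Four stools sit around the table at the −y, +y, −x, +x sides.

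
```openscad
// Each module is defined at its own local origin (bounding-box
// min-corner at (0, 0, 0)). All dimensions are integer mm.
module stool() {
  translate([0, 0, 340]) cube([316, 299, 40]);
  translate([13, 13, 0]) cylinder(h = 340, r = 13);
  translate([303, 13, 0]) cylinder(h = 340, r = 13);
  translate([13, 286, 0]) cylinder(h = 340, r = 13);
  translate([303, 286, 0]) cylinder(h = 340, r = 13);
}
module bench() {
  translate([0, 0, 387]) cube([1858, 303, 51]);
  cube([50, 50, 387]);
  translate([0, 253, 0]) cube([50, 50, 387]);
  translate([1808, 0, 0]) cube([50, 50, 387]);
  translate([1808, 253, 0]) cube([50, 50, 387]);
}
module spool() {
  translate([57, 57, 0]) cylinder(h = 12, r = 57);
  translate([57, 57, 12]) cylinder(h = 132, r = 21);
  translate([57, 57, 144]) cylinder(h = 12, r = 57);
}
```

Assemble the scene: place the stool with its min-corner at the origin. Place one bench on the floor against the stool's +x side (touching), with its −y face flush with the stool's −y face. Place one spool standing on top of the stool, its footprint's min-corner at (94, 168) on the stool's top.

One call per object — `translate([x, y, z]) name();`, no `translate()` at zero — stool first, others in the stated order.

stool();
translate([316, 0, 0]) bench();
translate([94, 168, 380]) spool();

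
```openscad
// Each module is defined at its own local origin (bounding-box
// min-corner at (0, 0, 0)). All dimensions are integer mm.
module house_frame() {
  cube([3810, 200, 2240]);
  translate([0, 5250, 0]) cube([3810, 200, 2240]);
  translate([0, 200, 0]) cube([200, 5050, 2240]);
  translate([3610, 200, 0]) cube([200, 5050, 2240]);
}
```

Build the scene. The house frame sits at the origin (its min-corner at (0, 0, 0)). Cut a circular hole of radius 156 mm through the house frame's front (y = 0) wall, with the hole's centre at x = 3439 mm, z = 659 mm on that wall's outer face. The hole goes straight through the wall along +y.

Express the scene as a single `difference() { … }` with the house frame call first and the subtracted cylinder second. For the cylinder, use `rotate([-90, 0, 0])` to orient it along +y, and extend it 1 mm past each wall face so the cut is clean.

difference() {
  house_frame();
  translate([3439, -1, 659]) rotate([-90, 0, 0]) cylinder(h = 202, r = 156);
}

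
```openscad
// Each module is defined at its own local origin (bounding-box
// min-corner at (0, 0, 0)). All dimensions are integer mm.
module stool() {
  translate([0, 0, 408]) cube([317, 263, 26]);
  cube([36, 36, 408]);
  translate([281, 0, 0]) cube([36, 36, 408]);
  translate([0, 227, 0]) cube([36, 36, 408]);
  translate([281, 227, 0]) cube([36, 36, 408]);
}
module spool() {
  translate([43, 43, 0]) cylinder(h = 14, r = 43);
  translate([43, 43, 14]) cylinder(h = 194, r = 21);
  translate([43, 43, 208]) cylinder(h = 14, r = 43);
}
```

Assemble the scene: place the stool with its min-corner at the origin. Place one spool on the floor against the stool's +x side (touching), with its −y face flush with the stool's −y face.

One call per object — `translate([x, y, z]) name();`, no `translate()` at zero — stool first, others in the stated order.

stool();
translate([317, 0, 0]) spool();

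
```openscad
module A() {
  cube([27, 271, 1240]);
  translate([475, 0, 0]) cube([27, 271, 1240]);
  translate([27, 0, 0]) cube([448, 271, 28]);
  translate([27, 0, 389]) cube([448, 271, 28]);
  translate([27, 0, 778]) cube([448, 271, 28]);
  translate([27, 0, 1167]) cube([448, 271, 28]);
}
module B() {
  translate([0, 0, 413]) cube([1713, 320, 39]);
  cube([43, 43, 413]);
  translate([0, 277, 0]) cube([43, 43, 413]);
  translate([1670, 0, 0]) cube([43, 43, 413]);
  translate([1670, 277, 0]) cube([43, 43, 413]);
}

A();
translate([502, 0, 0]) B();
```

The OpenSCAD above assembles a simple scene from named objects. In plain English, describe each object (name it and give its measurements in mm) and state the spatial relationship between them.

A is a bookshelf 502 mm wide overall, 271 mm deep and 1240 mm tall. The two sides are 27 mm thick vertical panels. 4 horizontal shelves of 28 mm thickness span between the inner faces of the sides; the lowest shelf sits on the floor and shelves are stacked with a clear vertical gap of 361 mm between each pair.

B is a bench: a 1713×320 mm seat slab, 39 mm thick, top at z = 452 mm, on four 43×43 mm square legs flush with the seat corners and standing on z = 0.

The bench is against the bookshelf's +x side, with their −y faces flush.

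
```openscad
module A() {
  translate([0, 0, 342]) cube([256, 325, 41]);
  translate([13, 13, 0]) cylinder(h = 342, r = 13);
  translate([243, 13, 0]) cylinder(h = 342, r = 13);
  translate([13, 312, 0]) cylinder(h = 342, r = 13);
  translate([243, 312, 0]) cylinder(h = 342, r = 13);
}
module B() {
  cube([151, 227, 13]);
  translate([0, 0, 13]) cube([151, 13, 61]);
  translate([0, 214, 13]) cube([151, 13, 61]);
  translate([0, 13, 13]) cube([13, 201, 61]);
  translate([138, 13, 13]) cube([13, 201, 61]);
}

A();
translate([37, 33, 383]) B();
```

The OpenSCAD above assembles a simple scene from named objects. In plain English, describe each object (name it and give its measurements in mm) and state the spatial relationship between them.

A is a four-legged stool. The seat is a 256×325×41 mm slab whose top surface is at z = 383 mm; four round legs, each 26 mm in diameter, run from the floor (z = 0) to the underside of the seat, each leg's axis is inset half a diameter from the nearest pair of seat edges (so the leg's bounding box is flush with the corner).

B is an open-topped rectangular box: outside dimensions 151×227×74 mm, with a uniform wall and base thickness of 13 mm. The base is a full 151×227 slab on the floor; four walls sit on top of the base. The front and back walls (the −y and +y sides) span the full width; the two side walls fit between them.

The open box is on top of the stool.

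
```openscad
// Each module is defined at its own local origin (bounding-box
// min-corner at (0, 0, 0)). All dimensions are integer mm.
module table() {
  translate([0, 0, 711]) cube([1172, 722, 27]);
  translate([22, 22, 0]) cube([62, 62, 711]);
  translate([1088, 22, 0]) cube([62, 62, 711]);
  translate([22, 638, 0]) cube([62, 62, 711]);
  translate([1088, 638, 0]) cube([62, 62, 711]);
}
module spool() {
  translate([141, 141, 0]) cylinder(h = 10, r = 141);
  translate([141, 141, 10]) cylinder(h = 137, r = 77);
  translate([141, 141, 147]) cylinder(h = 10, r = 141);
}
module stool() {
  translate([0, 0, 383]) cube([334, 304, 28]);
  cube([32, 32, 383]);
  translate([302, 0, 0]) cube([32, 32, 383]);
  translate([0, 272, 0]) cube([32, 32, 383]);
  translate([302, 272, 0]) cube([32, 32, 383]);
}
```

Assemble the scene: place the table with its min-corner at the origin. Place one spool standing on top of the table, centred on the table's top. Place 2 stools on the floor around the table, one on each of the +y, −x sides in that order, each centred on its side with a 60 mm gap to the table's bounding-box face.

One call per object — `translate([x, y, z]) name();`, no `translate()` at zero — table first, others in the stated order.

table();
translate([445, 220, 738]) spool();
translate([419, 782, 0]) stool();
translate([-394, 209, 0]) stool();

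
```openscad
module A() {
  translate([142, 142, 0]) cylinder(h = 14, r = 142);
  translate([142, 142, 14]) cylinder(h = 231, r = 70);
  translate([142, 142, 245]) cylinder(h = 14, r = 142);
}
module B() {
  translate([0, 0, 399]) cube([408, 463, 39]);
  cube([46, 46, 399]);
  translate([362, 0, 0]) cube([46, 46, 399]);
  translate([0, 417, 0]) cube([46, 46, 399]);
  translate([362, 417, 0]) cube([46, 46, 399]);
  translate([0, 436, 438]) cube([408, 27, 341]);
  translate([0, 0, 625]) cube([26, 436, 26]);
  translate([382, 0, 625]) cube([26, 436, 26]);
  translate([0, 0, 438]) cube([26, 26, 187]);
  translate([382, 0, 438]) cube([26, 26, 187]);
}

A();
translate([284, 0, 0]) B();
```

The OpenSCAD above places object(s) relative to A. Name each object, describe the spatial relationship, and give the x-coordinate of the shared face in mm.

A is a spool. B is a chair. The chair is against the spool's +x side, with their −y faces flush. The x-coordinate of the shared face is 284 mm.

The spool's +x face and the chair's −x face are both at x = 284 mm.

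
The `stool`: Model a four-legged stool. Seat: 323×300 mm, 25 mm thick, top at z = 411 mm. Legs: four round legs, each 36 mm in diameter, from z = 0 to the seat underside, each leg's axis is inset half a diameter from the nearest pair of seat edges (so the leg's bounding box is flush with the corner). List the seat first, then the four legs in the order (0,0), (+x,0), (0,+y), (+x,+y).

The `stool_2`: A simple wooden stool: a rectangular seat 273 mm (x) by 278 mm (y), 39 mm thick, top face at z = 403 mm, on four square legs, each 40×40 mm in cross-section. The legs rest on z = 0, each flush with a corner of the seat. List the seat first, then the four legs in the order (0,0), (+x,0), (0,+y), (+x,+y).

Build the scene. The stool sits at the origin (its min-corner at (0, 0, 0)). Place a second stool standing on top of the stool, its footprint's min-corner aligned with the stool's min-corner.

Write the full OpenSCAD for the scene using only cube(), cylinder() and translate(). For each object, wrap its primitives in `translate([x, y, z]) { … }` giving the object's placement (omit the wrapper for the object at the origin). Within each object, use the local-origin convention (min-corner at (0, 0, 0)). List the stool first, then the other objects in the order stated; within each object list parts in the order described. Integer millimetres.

translate([0, 0, 386]) cube([323, 300, 25]);
translate([18, 18, 0]) cylinder(h = 386, r = 18);
translate([305, 18, 0]) cylinder(h = 386, r = 18);
translate([18, 282, 0]) cylinder(h = 386, r = 18);
translate([305, 282, 0]) cylinder(h = 386, r = 18);
translate([0, 0, 411]) {
  translate([0, 0, 364]) cube([273, 278, 39]);
  cube([40, 40, 364]);
  translate([233, 0, 0]) cube([40, 40, 364]);
  translate([0, 238, 0]) cube([40, 40, 364]);
  translate([233, 238, 0]) cube([40, 40, 364]);
}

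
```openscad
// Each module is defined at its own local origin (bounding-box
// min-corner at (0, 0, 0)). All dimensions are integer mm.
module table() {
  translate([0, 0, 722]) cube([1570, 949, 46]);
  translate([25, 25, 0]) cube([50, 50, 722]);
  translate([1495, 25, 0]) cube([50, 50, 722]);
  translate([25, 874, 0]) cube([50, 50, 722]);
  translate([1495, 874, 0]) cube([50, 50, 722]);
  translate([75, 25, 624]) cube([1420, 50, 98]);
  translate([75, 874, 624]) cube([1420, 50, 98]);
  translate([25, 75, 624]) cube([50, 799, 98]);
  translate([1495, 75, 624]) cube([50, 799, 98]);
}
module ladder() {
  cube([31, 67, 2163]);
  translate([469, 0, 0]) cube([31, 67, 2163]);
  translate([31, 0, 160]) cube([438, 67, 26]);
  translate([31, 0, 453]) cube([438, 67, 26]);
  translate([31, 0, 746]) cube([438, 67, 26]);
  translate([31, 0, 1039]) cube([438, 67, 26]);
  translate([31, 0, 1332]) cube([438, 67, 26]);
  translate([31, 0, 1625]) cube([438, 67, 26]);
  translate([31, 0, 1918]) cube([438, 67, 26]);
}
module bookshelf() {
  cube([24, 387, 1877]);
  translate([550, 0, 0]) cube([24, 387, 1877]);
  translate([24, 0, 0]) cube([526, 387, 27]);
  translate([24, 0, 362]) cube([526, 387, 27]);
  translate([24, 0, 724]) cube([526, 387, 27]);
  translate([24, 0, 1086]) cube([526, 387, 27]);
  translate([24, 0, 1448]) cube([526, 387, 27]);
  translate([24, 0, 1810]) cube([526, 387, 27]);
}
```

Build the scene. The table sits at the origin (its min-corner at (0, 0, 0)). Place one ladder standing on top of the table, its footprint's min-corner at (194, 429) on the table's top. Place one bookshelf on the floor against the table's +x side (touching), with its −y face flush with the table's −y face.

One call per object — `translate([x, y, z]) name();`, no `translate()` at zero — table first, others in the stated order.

table();
translate([194, 429, 768]) ladder();
translate([1570, 0, 0]) bookshelf();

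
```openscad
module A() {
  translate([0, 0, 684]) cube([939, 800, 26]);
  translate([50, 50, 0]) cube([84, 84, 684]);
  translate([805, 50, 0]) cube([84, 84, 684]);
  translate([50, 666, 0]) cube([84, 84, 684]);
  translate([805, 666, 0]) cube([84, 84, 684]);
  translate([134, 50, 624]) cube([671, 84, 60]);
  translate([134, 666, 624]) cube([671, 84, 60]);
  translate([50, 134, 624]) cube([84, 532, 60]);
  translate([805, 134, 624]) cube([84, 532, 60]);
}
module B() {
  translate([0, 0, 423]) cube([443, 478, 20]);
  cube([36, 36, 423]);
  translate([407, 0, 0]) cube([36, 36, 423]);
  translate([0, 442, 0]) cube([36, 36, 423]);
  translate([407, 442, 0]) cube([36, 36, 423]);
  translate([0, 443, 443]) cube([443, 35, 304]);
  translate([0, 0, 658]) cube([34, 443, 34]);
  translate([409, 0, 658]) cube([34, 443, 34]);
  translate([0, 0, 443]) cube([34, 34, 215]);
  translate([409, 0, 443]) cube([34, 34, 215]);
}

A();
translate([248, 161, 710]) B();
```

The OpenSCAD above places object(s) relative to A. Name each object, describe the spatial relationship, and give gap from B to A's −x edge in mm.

The chair's min-x is at 248; the table's min-x is 0; gap = 248 mm.

A is a table. B is a chair. The chair is on top of the table, centred. The gap from the chair to the table's −x edge is 248 mm.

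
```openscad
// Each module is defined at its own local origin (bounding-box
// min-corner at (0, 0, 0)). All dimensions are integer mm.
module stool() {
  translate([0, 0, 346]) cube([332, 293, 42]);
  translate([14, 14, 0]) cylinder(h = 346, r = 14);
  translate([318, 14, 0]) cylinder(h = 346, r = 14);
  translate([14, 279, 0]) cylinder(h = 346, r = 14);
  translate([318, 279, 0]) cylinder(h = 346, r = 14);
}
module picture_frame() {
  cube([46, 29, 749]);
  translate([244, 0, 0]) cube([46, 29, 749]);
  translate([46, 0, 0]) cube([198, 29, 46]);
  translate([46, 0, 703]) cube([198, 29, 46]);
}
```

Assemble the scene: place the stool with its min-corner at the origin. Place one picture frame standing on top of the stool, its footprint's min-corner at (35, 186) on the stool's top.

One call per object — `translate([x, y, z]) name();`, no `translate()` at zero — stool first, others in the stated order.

stool();
translate([35, 186, 388]) picture_frame();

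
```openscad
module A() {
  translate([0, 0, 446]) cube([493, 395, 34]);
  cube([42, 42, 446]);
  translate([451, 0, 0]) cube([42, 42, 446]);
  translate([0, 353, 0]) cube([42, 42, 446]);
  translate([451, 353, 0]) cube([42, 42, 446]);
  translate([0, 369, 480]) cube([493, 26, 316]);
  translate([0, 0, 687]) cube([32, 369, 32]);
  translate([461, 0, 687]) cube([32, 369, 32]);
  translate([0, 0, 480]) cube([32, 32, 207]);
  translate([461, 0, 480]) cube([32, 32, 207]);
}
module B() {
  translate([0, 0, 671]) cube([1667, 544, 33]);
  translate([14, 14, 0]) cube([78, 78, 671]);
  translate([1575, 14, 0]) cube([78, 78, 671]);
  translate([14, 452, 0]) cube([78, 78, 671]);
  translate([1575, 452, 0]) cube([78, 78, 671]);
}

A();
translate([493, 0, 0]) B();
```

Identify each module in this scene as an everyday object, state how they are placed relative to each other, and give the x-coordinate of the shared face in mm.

The chair's +x face and the table's −x face are both at x = 493 mm.

A is a chair. B is a table. The table is against the chair's +x side, with their −y faces flush. The x-coordinate of the shared face is 493 mm.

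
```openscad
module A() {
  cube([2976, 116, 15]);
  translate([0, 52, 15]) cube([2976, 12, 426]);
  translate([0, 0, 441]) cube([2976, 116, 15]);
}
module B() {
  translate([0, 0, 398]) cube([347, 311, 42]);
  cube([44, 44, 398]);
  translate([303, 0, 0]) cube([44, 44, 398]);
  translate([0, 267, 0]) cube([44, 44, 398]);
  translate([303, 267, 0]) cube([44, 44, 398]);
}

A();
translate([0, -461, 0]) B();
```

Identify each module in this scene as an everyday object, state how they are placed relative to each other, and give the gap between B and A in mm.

A is an I-beam. B is a stool. The stool is on the floor beside the I-beam on its −y side. The gap between the stool and the I-beam is 150 mm.

The stool's nearest face is 150 mm from the I-beam's −y face.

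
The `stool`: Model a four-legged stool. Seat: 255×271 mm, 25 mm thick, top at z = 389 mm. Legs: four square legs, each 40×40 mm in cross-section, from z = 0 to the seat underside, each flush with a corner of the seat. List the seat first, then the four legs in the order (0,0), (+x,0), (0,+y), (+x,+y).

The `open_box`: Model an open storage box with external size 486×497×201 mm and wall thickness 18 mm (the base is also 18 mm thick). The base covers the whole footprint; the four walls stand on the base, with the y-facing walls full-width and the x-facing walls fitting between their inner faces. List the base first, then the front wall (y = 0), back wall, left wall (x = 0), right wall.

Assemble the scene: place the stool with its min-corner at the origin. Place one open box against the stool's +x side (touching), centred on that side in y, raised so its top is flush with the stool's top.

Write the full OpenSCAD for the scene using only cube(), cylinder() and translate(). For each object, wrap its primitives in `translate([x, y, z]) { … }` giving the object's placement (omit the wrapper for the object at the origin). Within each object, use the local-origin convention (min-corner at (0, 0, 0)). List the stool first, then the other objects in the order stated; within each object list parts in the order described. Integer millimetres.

translate([0, 0, 364]) cube([255, 271, 25]);
cube([40, 40, 364]);
translate([215, 0, 0]) cube([40, 40, 364]);
translate([0, 231, 0]) cube([40, 40, 364]);
translate([215, 231, 0]) cube([40, 40, 364]);
translate([255, -113, 188]) {
  cube([486, 497, 18]);
  translate([0, 0, 18]) cube([486, 18, 183]);
  translate([0, 479, 18]) cube([486, 18, 183]);
  translate([0, 18, 18]) cube([18, 461, 183]);
  translate([468, 18, 18]) cube([18, 461, 183]);
}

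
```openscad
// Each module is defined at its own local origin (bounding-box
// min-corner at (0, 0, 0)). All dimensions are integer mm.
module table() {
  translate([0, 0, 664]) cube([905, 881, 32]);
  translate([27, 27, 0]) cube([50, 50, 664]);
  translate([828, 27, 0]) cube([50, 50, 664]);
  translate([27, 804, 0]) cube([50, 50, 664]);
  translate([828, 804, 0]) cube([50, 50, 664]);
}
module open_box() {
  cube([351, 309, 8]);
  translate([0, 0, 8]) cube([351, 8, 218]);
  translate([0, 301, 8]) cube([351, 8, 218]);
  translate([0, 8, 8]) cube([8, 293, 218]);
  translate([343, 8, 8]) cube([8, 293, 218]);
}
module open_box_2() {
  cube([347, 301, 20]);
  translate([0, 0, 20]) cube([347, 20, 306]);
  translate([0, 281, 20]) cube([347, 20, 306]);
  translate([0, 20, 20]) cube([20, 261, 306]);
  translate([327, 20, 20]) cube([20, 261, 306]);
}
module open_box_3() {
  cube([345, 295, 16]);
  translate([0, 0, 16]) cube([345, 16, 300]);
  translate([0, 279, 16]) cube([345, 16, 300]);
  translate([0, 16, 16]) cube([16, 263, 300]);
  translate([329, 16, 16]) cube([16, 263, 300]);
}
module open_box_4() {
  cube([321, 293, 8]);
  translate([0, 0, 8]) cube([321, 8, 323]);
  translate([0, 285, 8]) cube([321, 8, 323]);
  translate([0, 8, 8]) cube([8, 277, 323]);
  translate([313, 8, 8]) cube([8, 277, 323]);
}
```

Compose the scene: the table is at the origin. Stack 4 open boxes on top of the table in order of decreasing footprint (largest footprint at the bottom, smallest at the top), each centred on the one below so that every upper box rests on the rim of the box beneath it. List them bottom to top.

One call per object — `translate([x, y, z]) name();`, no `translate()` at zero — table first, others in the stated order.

table();
translate([277, 286, 696]) open_box();
translate([279, 290, 922]) open_box_2();
translate([280, 293, 1248]) open_box_3();
translate([292, 294, 1564]) open_box_4();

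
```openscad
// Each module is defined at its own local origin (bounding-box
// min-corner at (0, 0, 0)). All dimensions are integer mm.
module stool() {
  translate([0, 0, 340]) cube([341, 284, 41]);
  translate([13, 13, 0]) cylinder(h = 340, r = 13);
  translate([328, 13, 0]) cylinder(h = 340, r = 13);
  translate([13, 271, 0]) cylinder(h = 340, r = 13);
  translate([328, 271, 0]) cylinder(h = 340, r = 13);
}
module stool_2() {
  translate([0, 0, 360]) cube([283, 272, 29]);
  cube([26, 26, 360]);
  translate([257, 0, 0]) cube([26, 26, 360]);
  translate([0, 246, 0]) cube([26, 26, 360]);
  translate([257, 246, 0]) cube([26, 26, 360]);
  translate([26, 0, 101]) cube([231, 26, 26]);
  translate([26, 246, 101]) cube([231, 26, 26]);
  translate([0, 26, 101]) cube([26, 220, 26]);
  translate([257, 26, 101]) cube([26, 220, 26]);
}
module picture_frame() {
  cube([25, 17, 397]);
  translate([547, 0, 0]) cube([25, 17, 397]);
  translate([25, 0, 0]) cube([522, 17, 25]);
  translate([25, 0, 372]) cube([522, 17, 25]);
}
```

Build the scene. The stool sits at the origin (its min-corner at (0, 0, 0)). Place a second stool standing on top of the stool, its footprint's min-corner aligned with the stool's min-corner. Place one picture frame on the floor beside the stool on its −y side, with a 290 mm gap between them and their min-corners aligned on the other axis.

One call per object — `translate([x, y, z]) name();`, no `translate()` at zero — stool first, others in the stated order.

stool();
translate([0, 0, 381]) stool_2();
translate([0, -307, 0]) picture_frame();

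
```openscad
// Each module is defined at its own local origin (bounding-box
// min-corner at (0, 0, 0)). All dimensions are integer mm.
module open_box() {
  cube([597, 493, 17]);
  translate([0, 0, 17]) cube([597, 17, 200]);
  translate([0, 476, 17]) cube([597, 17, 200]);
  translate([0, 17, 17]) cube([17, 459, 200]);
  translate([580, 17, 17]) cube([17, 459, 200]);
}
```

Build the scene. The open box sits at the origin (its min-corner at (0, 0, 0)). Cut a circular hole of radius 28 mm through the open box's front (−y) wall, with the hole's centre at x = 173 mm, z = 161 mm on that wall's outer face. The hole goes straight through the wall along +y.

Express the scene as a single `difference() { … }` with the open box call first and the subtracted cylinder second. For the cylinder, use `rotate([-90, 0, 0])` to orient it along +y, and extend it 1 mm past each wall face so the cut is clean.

difference() {
  open_box();
  translate([173, -1, 161]) rotate([-90, 0, 0]) cylinder(h = 19, r = 28);
}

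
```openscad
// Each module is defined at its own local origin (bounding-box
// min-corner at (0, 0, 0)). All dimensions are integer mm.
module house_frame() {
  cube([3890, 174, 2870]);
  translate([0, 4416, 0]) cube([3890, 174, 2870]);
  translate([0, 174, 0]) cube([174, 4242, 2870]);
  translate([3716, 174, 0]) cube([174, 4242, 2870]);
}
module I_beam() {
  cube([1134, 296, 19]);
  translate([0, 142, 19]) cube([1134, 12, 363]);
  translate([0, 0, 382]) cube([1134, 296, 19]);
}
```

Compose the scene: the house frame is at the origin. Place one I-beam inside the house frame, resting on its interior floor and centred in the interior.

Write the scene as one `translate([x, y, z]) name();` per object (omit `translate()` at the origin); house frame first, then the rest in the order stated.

house_frame();
translate([1378, 2147, 0]) I_beam();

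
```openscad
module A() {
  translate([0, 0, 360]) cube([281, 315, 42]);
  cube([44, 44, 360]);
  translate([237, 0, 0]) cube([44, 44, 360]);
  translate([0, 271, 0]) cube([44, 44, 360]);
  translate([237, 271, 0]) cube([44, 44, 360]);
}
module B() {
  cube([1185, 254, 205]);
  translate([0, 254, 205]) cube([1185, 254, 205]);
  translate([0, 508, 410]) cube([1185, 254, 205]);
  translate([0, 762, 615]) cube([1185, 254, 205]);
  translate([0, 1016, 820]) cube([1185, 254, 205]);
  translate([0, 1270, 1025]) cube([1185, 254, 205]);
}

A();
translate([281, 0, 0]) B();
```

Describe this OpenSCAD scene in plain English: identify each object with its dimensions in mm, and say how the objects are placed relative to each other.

A is a four-legged stool. The seat is 281×315 mm, 42 mm thick, top at z = 402 mm. It stands on four square legs, each 44×44 mm in cross-section, from z = 0 to the seat underside, each flush with a corner of the seat.

B is a run of 6 identical solid stair steps. Each tread is 1185×254 mm and each step block is 205 mm high. Step 1 rests on the floor; step k is offset from step 1 by (k−1)×254 mm in y and (k−1)×205 mm in z.

The staircase is against the stool's +x side, with their −y faces flush.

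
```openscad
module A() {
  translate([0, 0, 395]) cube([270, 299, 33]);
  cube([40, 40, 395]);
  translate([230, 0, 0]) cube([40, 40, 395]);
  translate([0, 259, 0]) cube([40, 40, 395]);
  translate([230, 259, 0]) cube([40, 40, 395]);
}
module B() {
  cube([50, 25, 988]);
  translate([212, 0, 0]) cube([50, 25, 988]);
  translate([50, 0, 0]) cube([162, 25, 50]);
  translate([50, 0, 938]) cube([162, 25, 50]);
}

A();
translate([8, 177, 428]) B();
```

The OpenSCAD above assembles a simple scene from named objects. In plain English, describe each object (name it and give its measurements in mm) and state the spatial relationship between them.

A is a four-legged stool. The seat is a 270×299×33 mm slab whose top surface is at z = 428 mm; four square legs, each 40×40 mm in cross-section, run from the floor (z = 0) to the underside of the seat, each flush with a corner of the seat.

B is a rectangular picture frame lying in the x–z plane (depth along y). The opening is 162 mm wide (x) by 888 mm tall (z), surrounded by a border 50 mm wide on all four sides. The frame is 25 mm deep and is made of two full-height vertical stiles with two horizontal rails fitted between them.

The picture frame is on top of the stool.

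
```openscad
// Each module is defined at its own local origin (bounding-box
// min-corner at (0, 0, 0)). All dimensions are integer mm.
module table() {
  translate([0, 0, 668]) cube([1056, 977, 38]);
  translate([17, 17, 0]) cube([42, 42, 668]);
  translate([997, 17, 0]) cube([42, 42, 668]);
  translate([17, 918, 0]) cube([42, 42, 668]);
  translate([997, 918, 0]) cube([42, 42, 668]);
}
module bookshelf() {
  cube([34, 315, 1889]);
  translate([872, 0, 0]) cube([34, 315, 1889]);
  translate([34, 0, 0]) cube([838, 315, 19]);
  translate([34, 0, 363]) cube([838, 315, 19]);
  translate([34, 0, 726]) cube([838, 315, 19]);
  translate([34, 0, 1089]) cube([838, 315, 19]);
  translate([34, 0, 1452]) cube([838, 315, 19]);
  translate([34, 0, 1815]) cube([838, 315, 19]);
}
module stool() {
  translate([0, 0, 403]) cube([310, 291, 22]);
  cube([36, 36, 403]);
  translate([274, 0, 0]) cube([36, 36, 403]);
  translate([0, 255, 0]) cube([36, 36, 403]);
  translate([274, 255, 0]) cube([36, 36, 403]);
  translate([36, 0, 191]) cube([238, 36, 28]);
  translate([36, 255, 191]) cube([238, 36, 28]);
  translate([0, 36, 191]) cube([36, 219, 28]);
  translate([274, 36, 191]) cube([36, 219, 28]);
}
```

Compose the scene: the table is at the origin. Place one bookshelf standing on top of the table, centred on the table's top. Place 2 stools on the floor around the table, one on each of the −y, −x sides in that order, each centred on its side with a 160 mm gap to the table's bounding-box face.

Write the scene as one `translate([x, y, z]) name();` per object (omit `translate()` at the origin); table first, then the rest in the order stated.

table();
translate([75, 331, 706]) bookshelf();
translate([373, -451, 0]) stool();
translate([-470, 343, 0]) stool();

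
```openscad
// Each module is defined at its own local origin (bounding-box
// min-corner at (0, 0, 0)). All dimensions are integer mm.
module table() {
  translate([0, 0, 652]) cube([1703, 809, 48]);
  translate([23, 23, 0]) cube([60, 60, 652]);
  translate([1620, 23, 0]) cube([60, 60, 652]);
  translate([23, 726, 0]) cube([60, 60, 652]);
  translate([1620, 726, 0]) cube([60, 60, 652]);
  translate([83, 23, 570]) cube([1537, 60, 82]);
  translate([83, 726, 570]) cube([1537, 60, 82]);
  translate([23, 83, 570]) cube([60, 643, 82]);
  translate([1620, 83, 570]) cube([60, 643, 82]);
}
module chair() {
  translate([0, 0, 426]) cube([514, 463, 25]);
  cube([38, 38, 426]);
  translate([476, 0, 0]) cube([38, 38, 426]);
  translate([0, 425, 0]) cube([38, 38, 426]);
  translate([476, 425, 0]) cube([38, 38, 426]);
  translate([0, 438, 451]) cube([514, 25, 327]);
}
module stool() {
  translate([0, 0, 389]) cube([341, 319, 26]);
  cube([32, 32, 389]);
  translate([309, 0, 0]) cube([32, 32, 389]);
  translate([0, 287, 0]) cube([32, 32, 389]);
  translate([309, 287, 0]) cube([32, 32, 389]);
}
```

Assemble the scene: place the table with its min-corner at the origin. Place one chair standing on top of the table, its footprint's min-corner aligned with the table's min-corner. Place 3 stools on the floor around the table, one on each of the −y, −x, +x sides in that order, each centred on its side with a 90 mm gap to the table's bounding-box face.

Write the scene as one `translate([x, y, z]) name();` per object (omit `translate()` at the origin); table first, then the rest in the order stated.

table();
translate([0, 0, 700]) chair();
translate([681, -409, 0]) stool();
translate([-431, 245, 0]) stool();
translate([1793, 245, 0]) stool();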